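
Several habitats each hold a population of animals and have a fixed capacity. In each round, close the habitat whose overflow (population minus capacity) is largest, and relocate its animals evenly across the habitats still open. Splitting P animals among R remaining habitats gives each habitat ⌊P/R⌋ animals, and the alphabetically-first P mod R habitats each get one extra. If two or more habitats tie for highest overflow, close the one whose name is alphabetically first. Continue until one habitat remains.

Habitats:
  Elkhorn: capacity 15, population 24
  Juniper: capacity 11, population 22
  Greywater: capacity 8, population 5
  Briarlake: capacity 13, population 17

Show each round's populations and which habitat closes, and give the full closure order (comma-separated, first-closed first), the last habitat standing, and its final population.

Round 1: Briarlake=17 Elkhorn=24 Greywater=5 Juniper=22 → close Juniper (overflow 11)
  22÷3 = 7 each, +1 to first 1
Round 2: Briarlake=25 Elkhorn=31 Greywater=12 → close Elkhorn (overflow 16)
  31÷2 = 15 each, +1 to first 1
Round 3: Briarlake=41 Greywater=27 → close Briarlake (overflow 28)
  41÷1 = 41 each, +1 to first 0

Closure order: Juniper, Elkhorn, Briarlake
Last habitat: Greywater with 68 animals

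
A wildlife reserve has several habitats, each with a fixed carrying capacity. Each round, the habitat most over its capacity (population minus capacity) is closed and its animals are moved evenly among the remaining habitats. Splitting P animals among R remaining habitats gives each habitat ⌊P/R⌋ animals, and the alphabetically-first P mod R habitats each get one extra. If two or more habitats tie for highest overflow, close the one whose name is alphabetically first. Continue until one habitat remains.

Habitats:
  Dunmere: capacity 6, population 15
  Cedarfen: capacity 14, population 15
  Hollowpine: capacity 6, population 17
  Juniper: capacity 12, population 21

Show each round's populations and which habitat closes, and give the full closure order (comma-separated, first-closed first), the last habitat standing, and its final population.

Round 1: Cedarfen=15 Dunmere=15 Hollowpine=17 Juniper=21 → close Hollowpine (overflow 11)
  17÷3 = 5 each, +1 to first 2
Round 2: Cedarfen=21 Dunmere=21 Juniper=26 → close Dunmere (overflow 15)
  21÷2 = 10 each, +1 to first 1
Round 3: Cedarfen=32 Juniper=36 → close Juniper (overflow 24)
  36÷1 = 36 each, +1 to first 0

Closure order: Hollowpine, Dunmere, Juniper
Last habitat: Cedarfen with 68 animals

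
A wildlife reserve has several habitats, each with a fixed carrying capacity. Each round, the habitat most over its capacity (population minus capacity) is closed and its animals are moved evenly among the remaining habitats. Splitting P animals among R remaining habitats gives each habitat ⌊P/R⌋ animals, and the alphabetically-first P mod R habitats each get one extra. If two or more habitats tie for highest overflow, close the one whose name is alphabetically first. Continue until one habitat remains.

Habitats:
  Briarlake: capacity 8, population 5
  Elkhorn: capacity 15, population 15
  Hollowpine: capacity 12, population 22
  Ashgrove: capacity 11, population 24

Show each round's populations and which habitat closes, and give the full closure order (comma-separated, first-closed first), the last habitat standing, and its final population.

Closure order: Ashgrove, Hollowpine, Elkhorn
Last habitat: Briarlake with 66 animals

Round 1: Ashgrove=24 Briarlake=5 Elkhorn=15 Hollowpine=22 → close Ashgrove (overflow 13)
  24÷3 = 8 each, +1 to first 0
Round 2: Briarlake=13 Elkhorn=23 Hollowpine=30 → close Hollowpine (overflow 18)
  30÷2 = 15 each, +1 to first 0
Round 3: Briarlake=28 Elkhorn=38 → close Elkhorn (overflow 23)
  38÷1 = 38 each, +1 to first 0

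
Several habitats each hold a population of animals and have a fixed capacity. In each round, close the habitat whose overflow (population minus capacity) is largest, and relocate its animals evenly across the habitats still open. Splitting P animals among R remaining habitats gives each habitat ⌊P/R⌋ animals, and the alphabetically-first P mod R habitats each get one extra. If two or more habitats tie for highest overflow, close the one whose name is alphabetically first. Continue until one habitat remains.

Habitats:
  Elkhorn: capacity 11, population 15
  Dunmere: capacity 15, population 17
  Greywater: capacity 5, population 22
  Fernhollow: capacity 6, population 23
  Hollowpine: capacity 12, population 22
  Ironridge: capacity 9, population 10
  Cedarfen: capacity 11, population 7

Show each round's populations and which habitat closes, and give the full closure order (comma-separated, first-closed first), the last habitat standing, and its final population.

Closure order: Fernhollow, Greywater, Hollowpine, Elkhorn, Dunmere, Cedarfen
Last habitat: Ironridge with 116 animals

Round 1: Cedarfen=7 Dunmere=17 Elkhorn=15 Fernhollow=23 Greywater=22 Hollowpine=22 Ironridge=10 → close Fernhollow (overflow 17)
  23÷6 = 3 each, +1 to first 5
Round 2: Cedarfen=11 Dunmere=21 Elkhorn=19 Greywater=26 Hollowpine=26 Ironridge=13 → close Greywater (overflow 21)
  26÷5 = 5 each, +1 to first 1
Round 3: Cedarfen=17 Dunmere=26 Elkhorn=24 Hollowpine=31 Ironridge=18 → close Hollowpine (overflow 19)
  31÷4 = 7 each, +1 to first 3
Round 4: Cedarfen=25 Dunmere=34 Elkhorn=32 Ironridge=25 → close Elkhorn (overflow 21)
  32÷3 = 10 each, +1 to first 2
Round 5: Cedarfen=36 Dunmere=45 Ironridge=35 → close Dunmere (overflow 30)
  45÷2 = 22 each, +1 to first 1
Round 6: Cedarfen=59 Ironridge=57 → close Cedarfen (overflow 48)
  59÷1 = 59 each, +1 to first 0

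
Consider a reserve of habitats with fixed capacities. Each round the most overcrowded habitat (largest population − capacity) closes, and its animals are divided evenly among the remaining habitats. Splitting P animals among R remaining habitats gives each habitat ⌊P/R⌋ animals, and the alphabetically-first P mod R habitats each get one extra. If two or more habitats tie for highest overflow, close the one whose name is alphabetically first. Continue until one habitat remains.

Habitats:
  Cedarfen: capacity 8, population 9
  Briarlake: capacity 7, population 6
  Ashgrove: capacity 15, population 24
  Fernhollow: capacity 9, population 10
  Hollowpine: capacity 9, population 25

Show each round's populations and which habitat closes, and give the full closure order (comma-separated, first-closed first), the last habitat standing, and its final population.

Closure order: Hollowpine, Ashgrove, Cedarfen, Briarlake
Last habitat: Fernhollow with 74 animals

Round 1: Ashgrove=24 Briarlake=6 Cedarfen=9 Fernhollow=10 Hollowpine=25 → close Hollowpine (overflow 16)
  25÷4 = 6 each, +1 to first 1
Round 2: Ashgrove=31 Briarlake=12 Cedarfen=15 Fernhollow=16 → close Ashgrove (overflow 16)
  31÷3 = 10 each, +1 to first 1
Round 3: Briarlake=23 Cedarfen=25 Fernhollow=26 → close Cedarfen (overflow 17)
  25÷2 = 12 each, +1 to first 1
Round 4: Briarlake=36 Fernhollow=38 → close Briarlake (overflow 29)
  36÷1 = 36 each, +1 to first 0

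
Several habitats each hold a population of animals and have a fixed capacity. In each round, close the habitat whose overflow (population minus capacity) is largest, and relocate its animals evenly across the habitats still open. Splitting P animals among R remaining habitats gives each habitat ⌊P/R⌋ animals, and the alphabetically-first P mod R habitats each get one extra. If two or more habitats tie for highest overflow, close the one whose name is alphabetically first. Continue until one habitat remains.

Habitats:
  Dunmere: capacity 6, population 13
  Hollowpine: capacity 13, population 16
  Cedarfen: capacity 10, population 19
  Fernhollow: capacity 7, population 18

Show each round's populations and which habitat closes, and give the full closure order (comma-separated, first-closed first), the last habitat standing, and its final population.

Closure order: Fernhollow, Cedarfen, Dunmere
Last habitat: Hollowpine with 66 animals

Round 1: Cedarfen=19 Dunmere=13 Fernhollow=18 Hollowpine=16 → close Fernhollow (overflow 11)
  18÷3 = 6 each, +1 to first 0
Round 2: Cedarfen=25 Dunmere=19 Hollowpine=22 → close Cedarfen (overflow 15)
  25÷2 = 12 each, +1 to first 1
Round 3: Dunmere=32 Hollowpine=34 → close Dunmere (overflow 26)
  32÷1 = 32 each, +1 to first 0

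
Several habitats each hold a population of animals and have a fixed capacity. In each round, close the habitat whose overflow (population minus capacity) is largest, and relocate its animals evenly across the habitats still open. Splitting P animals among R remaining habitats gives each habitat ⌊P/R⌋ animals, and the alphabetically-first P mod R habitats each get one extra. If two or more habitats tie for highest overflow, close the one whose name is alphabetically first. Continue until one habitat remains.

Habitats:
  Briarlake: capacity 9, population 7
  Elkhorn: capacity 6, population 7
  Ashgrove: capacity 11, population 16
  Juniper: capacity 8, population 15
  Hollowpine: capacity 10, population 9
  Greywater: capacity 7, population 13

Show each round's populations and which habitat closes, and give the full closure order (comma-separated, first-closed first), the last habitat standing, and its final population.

Closure order: Juniper, Greywater, Ashgrove, Elkhorn, Briarlake
Last habitat: Hollowpine with 67 animals

Round 1: Ashgrove=16 Briarlake=7 Elkhorn=7 Greywater=13 Hollowpine=9 Juniper=15 → close Juniper (overflow 7)
  15÷5 = 3 each, +1 to first 0
Round 2: Ashgrove=19 Briarlake=10 Elkhorn=10 Greywater=16 Hollowpine=12 → close Greywater (overflow 9)
  16÷4 = 4 each, +1 to first 0
Round 3: Ashgrove=23 Briarlake=14 Elkhorn=14 Hollowpine=16 → close Ashgrove (overflow 12)
  23÷3 = 7 each, +1 to first 2
Round 4: Briarlake=22 Elkhorn=22 Hollowpine=23 → close Elkhorn (overflow 16)
  22÷2 = 11 each, +1 to first 0
Round 5: Briarlake=33 Hollowpine=34 → close Briarlake (overflow 24)
  33÷1 = 33 each, +1 to first 0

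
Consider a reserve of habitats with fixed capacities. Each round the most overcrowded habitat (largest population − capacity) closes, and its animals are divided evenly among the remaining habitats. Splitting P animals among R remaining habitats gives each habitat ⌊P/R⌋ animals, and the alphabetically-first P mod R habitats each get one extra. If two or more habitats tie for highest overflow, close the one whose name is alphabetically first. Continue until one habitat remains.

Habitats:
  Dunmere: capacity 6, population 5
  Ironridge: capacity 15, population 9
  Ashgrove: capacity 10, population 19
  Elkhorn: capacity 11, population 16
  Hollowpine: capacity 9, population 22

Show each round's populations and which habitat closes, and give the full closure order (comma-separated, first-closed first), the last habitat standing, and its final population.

Closure order: Hollowpine, Ashgrove, Elkhorn, Dunmere
Last habitat: Ironridge with 71 animals

Round 1: Ashgrove=19 Dunmere=5 Elkhorn=16 Hollowpine=22 Ironridge=9 → close Hollowpine (overflow 13)
  22÷4 = 5 each, +1 to first 2
Round 2: Ashgrove=25 Dunmere=11 Elkhorn=21 Ironridge=14 → close Ashgrove (overflow 15)
  25÷3 = 8 each, +1 to first 1
Round 3: Dunmere=20 Elkhorn=29 Ironridge=22 → close Elkhorn (overflow 18)
  29÷2 = 14 each, +1 to first 1
Round 4: Dunmere=35 Ironridge=36 → close Dunmere (overflow 29)
  35÷1 = 35 each, +1 to first 0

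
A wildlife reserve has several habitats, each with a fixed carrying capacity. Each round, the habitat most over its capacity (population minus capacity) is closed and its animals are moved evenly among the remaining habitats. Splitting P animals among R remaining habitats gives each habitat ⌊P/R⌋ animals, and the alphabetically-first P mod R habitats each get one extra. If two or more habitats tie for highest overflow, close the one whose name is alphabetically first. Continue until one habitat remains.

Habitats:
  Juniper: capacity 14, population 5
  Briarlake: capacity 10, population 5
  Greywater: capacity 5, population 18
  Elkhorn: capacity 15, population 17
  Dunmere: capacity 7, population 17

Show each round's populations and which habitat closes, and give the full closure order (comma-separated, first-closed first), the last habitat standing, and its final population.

Closure order: Greywater, Dunmere, Elkhorn, Briarlake
Last habitat: Juniper with 62 animals

Round 1: Briarlake=5 Dunmere=17 Elkhorn=17 Greywater=18 Juniper=5 → close Greywater (overflow 13)
  18÷4 = 4 each, +1 to first 2
Round 2: Briarlake=10 Dunmere=22 Elkhorn=21 Juniper=9 → close Dunmere (overflow 15)
  22÷3 = 7 each, +1 to first 1
Round 3: Briarlake=18 Elkhorn=28 Juniper=16 → close Elkhorn (overflow 13)
  28÷2 = 14 each, +1 to first 0
Round 4: Briarlake=32 Juniper=30 → close Briarlake (overflow 22)
  32÷1 = 32 each, +1 to first 0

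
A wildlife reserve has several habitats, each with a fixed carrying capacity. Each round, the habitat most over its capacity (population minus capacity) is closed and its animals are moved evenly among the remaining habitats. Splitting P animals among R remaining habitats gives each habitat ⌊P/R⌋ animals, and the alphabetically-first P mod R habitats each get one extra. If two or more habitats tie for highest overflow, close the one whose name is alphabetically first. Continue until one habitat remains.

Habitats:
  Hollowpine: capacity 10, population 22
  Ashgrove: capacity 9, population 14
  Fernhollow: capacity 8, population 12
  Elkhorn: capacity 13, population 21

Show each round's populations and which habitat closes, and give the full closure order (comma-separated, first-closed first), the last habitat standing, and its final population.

Closure order: Hollowpine, Elkhorn, Ashgrove
Last habitat: Fernhollow with 69 animals

Round 1: Ashgrove=14 Elkhorn=21 Fernhollow=12 Hollowpine=22 → close Hollowpine (overflow 12)
  22÷3 = 7 each, +1 to first 1
Round 2: Ashgrove=22 Elkhorn=28 Fernhollow=19 → close Elkhorn (overflow 15)
  28÷2 = 14 each, +1 to first 0
Round 3: Ashgrove=36 Fernhollow=33 → close Ashgrove (overflow 27)
  36÷1 = 36 each, +1 to first 0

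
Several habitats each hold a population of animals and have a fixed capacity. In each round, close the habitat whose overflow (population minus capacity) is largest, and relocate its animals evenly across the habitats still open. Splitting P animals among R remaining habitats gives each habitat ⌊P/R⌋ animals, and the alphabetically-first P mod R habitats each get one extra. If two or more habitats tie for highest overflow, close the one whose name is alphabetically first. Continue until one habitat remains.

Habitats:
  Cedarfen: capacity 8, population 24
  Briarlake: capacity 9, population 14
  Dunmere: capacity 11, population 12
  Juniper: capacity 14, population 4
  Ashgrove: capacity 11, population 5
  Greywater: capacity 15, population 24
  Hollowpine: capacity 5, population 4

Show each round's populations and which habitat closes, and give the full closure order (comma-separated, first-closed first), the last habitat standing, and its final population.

Closure order: Cedarfen, Greywater, Briarlake, Dunmere, Hollowpine, Ashgrove
Last habitat: Juniper with 87 animals

Round 1: Ashgrove=5 Briarlake=14 Cedarfen=24 Dunmere=12 Greywater=24 Hollowpine=4 Juniper=4 → close Cedarfen (overflow 16)
  24÷6 = 4 each, +1 to first 0
Round 2: Ashgrove=9 Briarlake=18 Dunmere=16 Greywater=28 Hollowpine=8 Juniper=8 → close Greywater (overflow 13)
  28÷5 = 5 each, +1 to first 3
Round 3: Ashgrove=15 Briarlake=24 Dunmere=22 Hollowpine=13 Juniper=13 → close Briarlake (overflow 15)
  24÷4 = 6 each, +1 to first 0
Round 4: Ashgrove=21 Dunmere=28 Hollowpine=19 Juniper=19 → close Dunmere (overflow 17)
  28÷3 = 9 each, +1 to first 1
Round 5: Ashgrove=31 Hollowpine=28 Juniper=28 → close Hollowpine (overflow 23)
  28÷2 = 14 each, +1 to first 0
Round 6: Ashgrove=45 Juniper=42 → close Ashgrove (overflow 34)
  45÷1 = 45 each, +1 to first 0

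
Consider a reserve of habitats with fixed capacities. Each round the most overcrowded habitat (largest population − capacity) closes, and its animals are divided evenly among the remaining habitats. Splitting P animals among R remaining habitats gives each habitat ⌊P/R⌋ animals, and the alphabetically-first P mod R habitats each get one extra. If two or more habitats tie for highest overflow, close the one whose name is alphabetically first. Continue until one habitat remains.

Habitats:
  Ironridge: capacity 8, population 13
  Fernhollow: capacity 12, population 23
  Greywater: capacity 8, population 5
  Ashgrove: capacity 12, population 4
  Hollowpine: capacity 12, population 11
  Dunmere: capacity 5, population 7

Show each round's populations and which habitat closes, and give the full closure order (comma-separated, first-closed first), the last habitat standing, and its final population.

Closure order: Fernhollow, Ironridge, Dunmere, Hollowpine, Greywater
Last habitat: Ashgrove with 63 animals

Round 1: Ashgrove=4 Dunmere=7 Fernhollow=23 Greywater=5 Hollowpine=11 Ironridge=13 → close Fernhollow (overflow 11)
  23÷5 = 4 each, +1 to first 3
Round 2: Ashgrove=9 Dunmere=12 Greywater=10 Hollowpine=15 Ironridge=17 → close Ironridge (overflow 9)
  17÷4 = 4 each, +1 to first 1
Round 3: Ashgrove=14 Dunmere=16 Greywater=14 Hollowpine=19 → close Dunmere (overflow 11)
  16÷3 = 5 each, +1 to first 1
Round 4: Ashgrove=20 Greywater=19 Hollowpine=24 → close Hollowpine (overflow 12)
  24÷2 = 12 each, +1 to first 0
Round 5: Ashgrove=32 Greywater=31 → close Greywater (overflow 23)
  31÷1 = 31 each, +1 to first 0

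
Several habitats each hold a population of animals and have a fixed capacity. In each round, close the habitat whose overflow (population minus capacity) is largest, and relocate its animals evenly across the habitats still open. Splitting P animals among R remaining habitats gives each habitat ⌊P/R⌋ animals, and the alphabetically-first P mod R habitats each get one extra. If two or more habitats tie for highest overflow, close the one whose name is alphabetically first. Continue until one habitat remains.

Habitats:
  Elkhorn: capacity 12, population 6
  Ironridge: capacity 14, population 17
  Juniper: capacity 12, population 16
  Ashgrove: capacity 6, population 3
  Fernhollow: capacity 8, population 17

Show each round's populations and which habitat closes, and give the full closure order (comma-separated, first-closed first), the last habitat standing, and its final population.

Closure order: Fernhollow, Juniper, Ironridge, Ashgrove
Last habitat: Elkhorn with 59 animals

Round 1: Ashgrove=3 Elkhorn=6 Fernhollow=17 Ironridge=17 Juniper=16 → close Fernhollow (overflow 9)
  17÷4 = 4 each, +1 to first 1
Round 2: Ashgrove=8 Elkhorn=10 Ironridge=21 Juniper=20 → close Juniper (overflow 8)
  20÷3 = 6 each, +1 to first 2
Round 3: Ashgrove=15 Elkhorn=17 Ironridge=27 → close Ironridge (overflow 13)
  27÷2 = 13 each, +1 to first 1
Round 4: Ashgrove=29 Elkhorn=30 → close Ashgrove (overflow 23)
  29÷1 = 29 each, +1 to first 0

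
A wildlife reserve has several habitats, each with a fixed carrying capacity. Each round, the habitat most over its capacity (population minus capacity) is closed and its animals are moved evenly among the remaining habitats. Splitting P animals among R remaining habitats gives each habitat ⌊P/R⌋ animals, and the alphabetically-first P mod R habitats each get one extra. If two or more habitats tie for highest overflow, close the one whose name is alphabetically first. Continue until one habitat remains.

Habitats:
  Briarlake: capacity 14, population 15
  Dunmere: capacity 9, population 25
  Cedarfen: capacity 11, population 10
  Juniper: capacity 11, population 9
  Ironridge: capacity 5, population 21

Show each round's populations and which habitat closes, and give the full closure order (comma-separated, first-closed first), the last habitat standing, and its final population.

Closure order: Dunmere, Ironridge, Briarlake, Cedarfen
Last habitat: Juniper with 80 animals

Round 1: Briarlake=15 Cedarfen=10 Dunmere=25 Ironridge=21 Juniper=9 → close Dunmere (overflow 16)
  25÷4 = 6 each, +1 to first 1
Round 2: Briarlake=22 Cedarfen=16 Ironridge=27 Juniper=15 → close Ironridge (overflow 22)
  27÷3 = 9 each, +1 to first 0
Round 3: Briarlake=31 Cedarfen=25 Juniper=24 → close Briarlake (overflow 17)
  31÷2 = 15 each, +1 to first 1
Round 4: Cedarfen=41 Juniper=39 → close Cedarfen (overflow 30)
  41÷1 = 41 each, +1 to first 0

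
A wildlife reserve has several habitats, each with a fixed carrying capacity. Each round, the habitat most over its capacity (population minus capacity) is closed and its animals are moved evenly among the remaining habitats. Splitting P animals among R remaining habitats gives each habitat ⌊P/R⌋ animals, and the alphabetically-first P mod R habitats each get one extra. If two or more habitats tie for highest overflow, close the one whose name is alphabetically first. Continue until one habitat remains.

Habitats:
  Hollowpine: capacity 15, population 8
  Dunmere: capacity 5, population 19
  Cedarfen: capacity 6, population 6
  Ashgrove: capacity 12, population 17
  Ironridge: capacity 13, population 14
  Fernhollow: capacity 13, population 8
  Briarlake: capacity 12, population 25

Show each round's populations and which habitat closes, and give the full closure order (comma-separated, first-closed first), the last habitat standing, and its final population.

Round 1: Ashgrove=17 Briarlake=25 Cedarfen=6 Dunmere=19 Fernhollow=8 Hollowpine=8 Ironridge=14 → close Dunmere (overflow 14)
  19÷6 = 3 each, +1 to first 1
Round 2: Ashgrove=21 Briarlake=28 Cedarfen=9 Fernhollow=11 Hollowpine=11 Ironridge=17 → close Briarlake (overflow 16)
  28÷5 = 5 each, +1 to first 3
Round 3: Ashgrove=27 Cedarfen=15 Fernhollow=17 Hollowpine=16 Ironridge=22 → close Ashgrove (overflow 15)
  27÷4 = 6 each, +1 to first 3
Round 4: Cedarfen=22 Fernhollow=24 Hollowpine=23 Ironridge=28 → close Cedarfen (overflow 16)
  22÷3 = 7 each, +1 to first 1
Round 5: Fernhollow=32 Hollowpine=30 Ironridge=35 → close Ironridge (overflow 22)
  35÷2 = 17 each, +1 to first 1
Round 6: Fernhollow=50 Hollowpine=47 → close Fernhollow (overflow 37)
  50÷1 = 50 each, +1 to first 0

Closure order: Dunmere, Briarlake, Ashgrove, Cedarfen, Ironridge, Fernhollow
Last habitat: Hollowpine with 97 animals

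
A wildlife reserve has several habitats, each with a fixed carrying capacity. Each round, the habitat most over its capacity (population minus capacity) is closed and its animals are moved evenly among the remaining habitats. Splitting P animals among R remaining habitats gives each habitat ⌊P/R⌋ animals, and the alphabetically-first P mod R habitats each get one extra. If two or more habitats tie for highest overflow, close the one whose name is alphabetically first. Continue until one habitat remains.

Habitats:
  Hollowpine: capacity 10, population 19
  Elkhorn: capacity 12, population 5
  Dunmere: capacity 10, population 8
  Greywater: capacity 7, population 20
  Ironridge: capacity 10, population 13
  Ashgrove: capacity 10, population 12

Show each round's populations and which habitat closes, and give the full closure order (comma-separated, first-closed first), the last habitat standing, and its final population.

Closure order: Greywater, Hollowpine, Ashgrove, Ironridge, Dunmere
Last habitat: Elkhorn with 77 animals

Round 1: Ashgrove=12 Dunmere=8 Elkhorn=5 Greywater=20 Hollowpine=19 Ironridge=13 → close Greywater (overflow 13)
  20÷5 = 4 each, +1 to first 0
Round 2: Ashgrove=16 Dunmere=12 Elkhorn=9 Hollowpine=23 Ironridge=17 → close Hollowpine (overflow 13)
  23÷4 = 5 each, +1 to first 3
Round 3: Ashgrove=22 Dunmere=18 Elkhorn=15 Ironridge=22 → close Ashgrove (overflow 12)
  22÷3 = 7 each, +1 to first 1
Round 4: Dunmere=26 Elkhorn=22 Ironridge=29 → close Ironridge (overflow 19)
  29÷2 = 14 each, +1 to first 1
Round 5: Dunmere=41 Elkhorn=36 → close Dunmere (overflow 31)
  41÷1 = 41 each, +1 to first 0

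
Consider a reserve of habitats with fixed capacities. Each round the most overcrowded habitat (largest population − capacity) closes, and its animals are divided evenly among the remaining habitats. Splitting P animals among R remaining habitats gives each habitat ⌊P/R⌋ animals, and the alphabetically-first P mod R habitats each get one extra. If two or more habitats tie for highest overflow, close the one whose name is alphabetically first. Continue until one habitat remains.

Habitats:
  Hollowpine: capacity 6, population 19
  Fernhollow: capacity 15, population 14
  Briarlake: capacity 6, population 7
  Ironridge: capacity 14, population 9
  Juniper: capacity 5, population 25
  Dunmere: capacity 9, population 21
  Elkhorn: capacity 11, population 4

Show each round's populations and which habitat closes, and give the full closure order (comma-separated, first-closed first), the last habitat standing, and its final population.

Closure order: Juniper, Hollowpine, Dunmere, Briarlake, Fernhollow, Elkhorn
Last habitat: Ironridge with 99 animals

Round 1: Briarlake=7 Dunmere=21 Elkhorn=4 Fernhollow=14 Hollowpine=19 Ironridge=9 Juniper=25 → close Juniper (overflow 20)
  25÷6 = 4 each, +1 to first 1
Round 2: Briarlake=12 Dunmere=25 Elkhorn=8 Fernhollow=18 Hollowpine=23 Ironridge=13 → close Hollowpine (overflow 17)
  23÷5 = 4 each, +1 to first 3
Round 3: Briarlake=17 Dunmere=30 Elkhorn=13 Fernhollow=22 Ironridge=17 → close Dunmere (overflow 21)
  30÷4 = 7 each, +1 to first 2
Round 4: Briarlake=25 Elkhorn=21 Fernhollow=29 Ironridge=24 → close Briarlake (overflow 19)
  25÷3 = 8 each, +1 to first 1
Round 5: Elkhorn=30 Fernhollow=37 Ironridge=32 → close Fernhollow (overflow 22)
  37÷2 = 18 each, +1 to first 1
Round 6: Elkhorn=49 Ironridge=50 → close Elkhorn (overflow 38)
  49÷1 = 49 each, +1 to first 0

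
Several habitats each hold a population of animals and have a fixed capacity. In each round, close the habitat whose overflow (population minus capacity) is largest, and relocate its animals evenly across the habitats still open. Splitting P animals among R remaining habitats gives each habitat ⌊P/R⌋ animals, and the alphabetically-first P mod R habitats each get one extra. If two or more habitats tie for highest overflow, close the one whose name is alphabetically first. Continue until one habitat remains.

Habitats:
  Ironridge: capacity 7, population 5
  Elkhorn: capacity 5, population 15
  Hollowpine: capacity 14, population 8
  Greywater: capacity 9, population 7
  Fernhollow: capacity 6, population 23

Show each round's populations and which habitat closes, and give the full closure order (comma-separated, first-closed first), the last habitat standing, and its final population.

Closure order: Fernhollow, Elkhorn, Greywater, Ironridge
Last habitat: Hollowpine with 58 animals

Round 1: Elkhorn=15 Fernhollow=23 Greywater=7 Hollowpine=8 Ironridge=5 → close Fernhollow (overflow 17)
  23÷4 = 5 each, +1 to first 3
Round 2: Elkhorn=21 Greywater=13 Hollowpine=14 Ironridge=10 → close Elkhorn (overflow 16)
  21÷3 = 7 each, +1 to first 0
Round 3: Greywater=20 Hollowpine=21 Ironridge=17 → close Greywater (overflow 11)
  20÷2 = 10 each, +1 to first 0
Round 4: Hollowpine=31 Ironridge=27 → close Ironridge (overflow 20)
  27÷1 = 27 each, +1 to first 0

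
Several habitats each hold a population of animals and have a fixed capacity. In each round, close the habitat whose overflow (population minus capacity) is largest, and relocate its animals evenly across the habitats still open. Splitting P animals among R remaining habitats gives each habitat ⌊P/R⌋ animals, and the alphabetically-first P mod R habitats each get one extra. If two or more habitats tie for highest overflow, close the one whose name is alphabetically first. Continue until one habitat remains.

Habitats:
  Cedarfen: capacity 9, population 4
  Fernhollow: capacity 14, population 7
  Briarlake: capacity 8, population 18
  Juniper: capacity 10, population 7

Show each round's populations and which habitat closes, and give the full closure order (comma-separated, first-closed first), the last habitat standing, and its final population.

Closure order: Briarlake, Juniper, Cedarfen
Last habitat: Fernhollow with 36 animals

Round 1: Briarlake=18 Cedarfen=4 Fernhollow=7 Juniper=7 → close Briarlake (overflow 10)
  18÷3 = 6 each, +1 to first 0
Round 2: Cedarfen=10 Fernhollow=13 Juniper=13 → close Juniper (overflow 3)
  13÷2 = 6 each, +1 to first 1
Round 3: Cedarfen=17 Fernhollow=19 → close Cedarfen (overflow 8)
  17÷1 = 17 each, +1 to first 0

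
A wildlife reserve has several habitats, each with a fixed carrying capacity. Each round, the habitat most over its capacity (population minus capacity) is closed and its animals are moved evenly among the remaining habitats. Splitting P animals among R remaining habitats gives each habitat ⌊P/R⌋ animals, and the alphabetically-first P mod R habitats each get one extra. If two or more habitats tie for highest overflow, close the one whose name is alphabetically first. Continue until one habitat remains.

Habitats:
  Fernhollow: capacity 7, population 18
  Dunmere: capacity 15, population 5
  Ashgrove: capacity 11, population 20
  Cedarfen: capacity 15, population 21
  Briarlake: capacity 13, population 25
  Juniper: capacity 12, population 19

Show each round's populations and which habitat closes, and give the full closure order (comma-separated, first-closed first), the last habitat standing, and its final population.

Closure order: Briarlake, Fernhollow, Ashgrove, Cedarfen, Juniper
Last habitat: Dunmere with 108 animals

Round 1: Ashgrove=20 Briarlake=25 Cedarfen=21 Dunmere=5 Fernhollow=18 Juniper=19 → close Briarlake (overflow 12)
  25÷5 = 5 each, +1 to first 0
Round 2: Ashgrove=25 Cedarfen=26 Dunmere=10 Fernhollow=23 Juniper=24 → close Fernhollow (overflow 16)
  23÷4 = 5 each, +1 to first 3
Round 3: Ashgrove=31 Cedarfen=32 Dunmere=16 Juniper=29 → close Ashgrove (overflow 20)
  31÷3 = 10 each, +1 to first 1
Round 4: Cedarfen=43 Dunmere=26 Juniper=39 → close Cedarfen (overflow 28)
  43÷2 = 21 each, +1 to first 1
Round 5: Dunmere=48 Juniper=60 → close Juniper (overflow 48)
  60÷1 = 60 each, +1 to first 0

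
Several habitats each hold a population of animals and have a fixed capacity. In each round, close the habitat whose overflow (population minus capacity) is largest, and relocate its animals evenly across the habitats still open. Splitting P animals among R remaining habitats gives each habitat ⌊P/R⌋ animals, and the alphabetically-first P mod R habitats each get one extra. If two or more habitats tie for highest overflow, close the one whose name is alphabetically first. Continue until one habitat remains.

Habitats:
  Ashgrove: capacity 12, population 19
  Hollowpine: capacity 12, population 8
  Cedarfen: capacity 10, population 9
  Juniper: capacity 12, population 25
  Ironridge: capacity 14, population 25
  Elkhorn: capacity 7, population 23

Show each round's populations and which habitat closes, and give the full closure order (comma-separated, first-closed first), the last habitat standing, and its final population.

Closure order: Elkhorn, Juniper, Ironridge, Ashgrove, Cedarfen
Last habitat: Hollowpine with 109 animals

Round 1: Ashgrove=19 Cedarfen=9 Elkhorn=23 Hollowpine=8 Ironridge=25 Juniper=25 → close Elkhorn (overflow 16)
  23÷5 = 4 each, +1 to first 3
Round 2: Ashgrove=24 Cedarfen=14 Hollowpine=13 Ironridge=29 Juniper=29 → close Juniper (overflow 17)
  29÷4 = 7 each, +1 to first 1
Round 3: Ashgrove=32 Cedarfen=21 Hollowpine=20 Ironridge=36 → close Ironridge (overflow 22)
  36÷3 = 12 each, +1 to first 0
Round 4: Ashgrove=44 Cedarfen=33 Hollowpine=32 → close Ashgrove (overflow 32)
  44÷2 = 22 each, +1 to first 0
Round 5: Cedarfen=55 Hollowpine=54 → close Cedarfen (overflow 45)
  55÷1 = 55 each, +1 to first 0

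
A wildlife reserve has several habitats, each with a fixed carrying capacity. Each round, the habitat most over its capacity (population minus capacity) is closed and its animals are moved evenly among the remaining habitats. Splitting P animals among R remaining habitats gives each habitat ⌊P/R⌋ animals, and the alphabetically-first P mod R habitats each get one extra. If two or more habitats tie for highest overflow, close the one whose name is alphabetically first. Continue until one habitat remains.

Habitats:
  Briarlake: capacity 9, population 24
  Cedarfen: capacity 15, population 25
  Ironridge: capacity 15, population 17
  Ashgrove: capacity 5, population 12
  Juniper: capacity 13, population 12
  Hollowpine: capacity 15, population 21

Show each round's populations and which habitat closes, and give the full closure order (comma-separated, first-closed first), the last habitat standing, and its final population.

Round 1: Ashgrove=12 Briarlake=24 Cedarfen=25 Hollowpine=21 Ironridge=17 Juniper=12 → close Briarlake (overflow 15)
  24÷5 = 4 each, +1 to first 4
Round 2: Ashgrove=17 Cedarfen=30 Hollowpine=26 Ironridge=22 Juniper=16 → close Cedarfen (overflow 15)
  30÷4 = 7 each, +1 to first 2
Round 3: Ashgrove=25 Hollowpine=34 Ironridge=29 Juniper=23 → close Ashgrove (overflow 20)
  25÷3 = 8 each, +1 to first 1
Round 4: Hollowpine=43 Ironridge=37 Juniper=31 → close Hollowpine (overflow 28)
  43÷2 = 21 each, +1 to first 1
Round 5: Ironridge=59 Juniper=52 → close Ironridge (overflow 44)
  59÷1 = 59 each, +1 to first 0

Closure order: Briarlake, Cedarfen, Ashgrove, Hollowpine, Ironridge
Last habitat: Juniper with 111 animals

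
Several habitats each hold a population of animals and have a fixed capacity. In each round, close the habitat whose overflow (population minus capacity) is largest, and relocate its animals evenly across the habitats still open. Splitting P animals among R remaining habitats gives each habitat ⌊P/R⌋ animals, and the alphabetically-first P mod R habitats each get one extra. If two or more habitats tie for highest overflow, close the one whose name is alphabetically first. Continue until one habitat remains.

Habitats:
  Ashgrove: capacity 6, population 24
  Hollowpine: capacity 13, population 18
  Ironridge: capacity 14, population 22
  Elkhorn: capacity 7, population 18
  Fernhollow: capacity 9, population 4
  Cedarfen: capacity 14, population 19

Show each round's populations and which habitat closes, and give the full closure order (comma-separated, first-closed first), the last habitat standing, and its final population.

Round 1: Ashgrove=24 Cedarfen=19 Elkhorn=18 Fernhollow=4 Hollowpine=18 Ironridge=22 → close Ashgrove (overflow 18)
  24÷5 = 4 each, +1 to first 4
Round 2: Cedarfen=24 Elkhorn=23 Fernhollow=9 Hollowpine=23 Ironridge=26 → close Elkhorn (overflow 16)
  23÷4 = 5 each, +1 to first 3
Round 3: Cedarfen=30 Fernhollow=15 Hollowpine=29 Ironridge=31 → close Ironridge (overflow 17)
  31÷3 = 10 each, +1 to first 1
Round 4: Cedarfen=41 Fernhollow=25 Hollowpine=39 → close Cedarfen (overflow 27)
  41÷2 = 20 each, +1 to first 1
Round 5: Fernhollow=46 Hollowpine=59 → close Hollowpine (overflow 46)
  59÷1 = 59 each, +1 to first 0

Closure order: Ashgrove, Elkhorn, Ironridge, Cedarfen, Hollowpine
Last habitat: Fernhollow with 105 animals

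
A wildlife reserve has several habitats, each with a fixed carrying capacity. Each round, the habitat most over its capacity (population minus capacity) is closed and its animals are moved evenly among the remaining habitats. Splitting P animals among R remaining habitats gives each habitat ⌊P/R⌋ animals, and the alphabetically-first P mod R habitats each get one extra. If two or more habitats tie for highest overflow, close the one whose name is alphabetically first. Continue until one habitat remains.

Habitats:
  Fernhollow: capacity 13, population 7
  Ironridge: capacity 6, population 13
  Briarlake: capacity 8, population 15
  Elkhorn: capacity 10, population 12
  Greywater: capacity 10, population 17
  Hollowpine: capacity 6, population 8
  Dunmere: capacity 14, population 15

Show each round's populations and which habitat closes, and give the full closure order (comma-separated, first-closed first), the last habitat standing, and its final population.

Round 1: Briarlake=15 Dunmere=15 Elkhorn=12 Fernhollow=7 Greywater=17 Hollowpine=8 Ironridge=13 → close Briarlake (overflow 7)
  15÷6 = 2 each, +1 to first 3
Round 2: Dunmere=18 Elkhorn=15 Fernhollow=10 Greywater=19 Hollowpine=10 Ironridge=15 → close Greywater (overflow 9)
  19÷5 = 3 each, +1 to first 4
Round 3: Dunmere=22 Elkhorn=19 Fernhollow=14 Hollowpine=14 Ironridge=18 → close Ironridge (overflow 12)
  18÷4 = 4 each, +1 to first 2
Round 4: Dunmere=27 Elkhorn=24 Fernhollow=18 Hollowpine=18 → close Elkhorn (overflow 14)
  24÷3 = 8 each, +1 to first 0
Round 5: Dunmere=35 Fernhollow=26 Hollowpine=26 → close Dunmere (overflow 21)
  35÷2 = 17 each, +1 to first 1
Round 6: Fernhollow=44 Hollowpine=43 → close Hollowpine (overflow 37)
  43÷1 = 43 each, +1 to first 0

Closure order: Briarlake, Greywater, Ironridge, Elkhorn, Dunmere, Hollowpine
Last habitat: Fernhollow with 87 animals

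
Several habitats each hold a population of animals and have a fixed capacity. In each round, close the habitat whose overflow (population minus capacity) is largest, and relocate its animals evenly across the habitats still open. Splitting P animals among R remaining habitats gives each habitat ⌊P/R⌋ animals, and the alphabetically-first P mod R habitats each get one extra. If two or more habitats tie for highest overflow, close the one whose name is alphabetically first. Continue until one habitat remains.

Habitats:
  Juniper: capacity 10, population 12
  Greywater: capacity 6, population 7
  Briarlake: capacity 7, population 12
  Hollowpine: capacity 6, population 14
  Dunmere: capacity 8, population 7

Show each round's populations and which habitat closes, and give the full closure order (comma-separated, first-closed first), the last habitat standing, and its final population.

Round 1: Briarlake=12 Dunmere=7 Greywater=7 Hollowpine=14 Juniper=12 → close Hollowpine (overflow 8)
  14÷4 = 3 each, +1 to first 2
Round 2: Briarlake=16 Dunmere=11 Greywater=10 Juniper=15 → close Briarlake (overflow 9)
  16÷3 = 5 each, +1 to first 1
Round 3: Dunmere=17 Greywater=15 Juniper=20 → close Juniper (overflow 10)
  20÷2 = 10 each, +1 to first 0
Round 4: Dunmere=27 Greywater=25 → close Dunmere (overflow 19)
  27÷1 = 27 each, +1 to first 0

Closure order: Hollowpine, Briarlake, Juniper, Dunmere
Last habitat: Greywater with 52 animals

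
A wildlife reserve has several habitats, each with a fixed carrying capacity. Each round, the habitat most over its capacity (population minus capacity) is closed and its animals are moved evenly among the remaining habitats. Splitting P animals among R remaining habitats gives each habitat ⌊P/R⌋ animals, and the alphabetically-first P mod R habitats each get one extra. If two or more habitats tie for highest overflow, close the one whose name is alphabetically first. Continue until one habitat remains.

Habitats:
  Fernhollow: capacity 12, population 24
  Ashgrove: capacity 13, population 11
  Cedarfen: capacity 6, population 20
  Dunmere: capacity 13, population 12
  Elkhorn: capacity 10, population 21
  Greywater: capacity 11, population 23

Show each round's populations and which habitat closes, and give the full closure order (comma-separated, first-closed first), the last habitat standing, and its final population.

Closure order: Cedarfen, Fernhollow, Greywater, Elkhorn, Ashgrove
Last habitat: Dunmere with 111 animals

Round 1: Ashgrove=11 Cedarfen=20 Dunmere=12 Elkhorn=21 Fernhollow=24 Greywater=23 → close Cedarfen (overflow 14)
  20÷5 = 4 each, +1 to first 0
Round 2: Ashgrove=15 Dunmere=16 Elkhorn=25 Fernhollow=28 Greywater=27 → close Fernhollow (overflow 16)
  28÷4 = 7 each, +1 to first 0
Round 3: Ashgrove=22 Dunmere=23 Elkhorn=32 Greywater=34 → close Greywater (overflow 23)
  34÷3 = 11 each, +1 to first 1
Round 4: Ashgrove=34 Dunmere=34 Elkhorn=43 → close Elkhorn (overflow 33)
  43÷2 = 21 each, +1 to first 1
Round 5: Ashgrove=56 Dunmere=55 → close Ashgrove (overflow 43)
  56÷1 = 56 each, +1 to first 0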